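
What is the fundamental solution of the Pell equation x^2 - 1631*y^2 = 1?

(x, y) = (39376, 975)

First expand sqrt(1631) as a continued fraction. With x_i = (sqrt(1631) + m_i)/d_i and (m_0, d_0) = (0, 1): a_0 = floor(sqrt(1631)) = 40, since 40^2 = 1600 <= 1631 < 1681 = 41^2.
Iterate m_{i+1} = d_i*a_i - m_i, d_{i+1} = (1631 - m_{i+1}^2)/d_i, a_{i+1} = floor((a_0 + m_{i+1})/d_{i+1}):
  m_1 = 1*40 - 0 = 40, d_1 = (1631 - 40^2)/1 = 31/1 = 31, a_1 = floor((40 + 40)/31) = 2.
  m_2 = 31*2 - 40 = 22, d_2 = (1631 - 22^2)/31 = 1147/31 = 37, a_2 = floor((40 + 22)/37) = 1.
  m_3 = 37*1 - 22 = 15, d_3 = (1631 - 15^2)/37 = 1406/37 = 38, a_3 = floor((40 + 15)/38) = 1.
  m_4 = 38*1 - 15 = 23, d_4 = (1631 - 23^2)/38 = 1102/38 = 29, a_4 = floor((40 + 23)/29) = 2.
  m_5 = 29*2 - 23 = 35, d_5 = (1631 - 35^2)/29 = 406/29 = 14, a_5 = floor((40 + 35)/14) = 5.
  m_6 = 14*5 - 35 = 35, d_6 = (1631 - 35^2)/14 = 406/14 = 29, a_6 = floor((40 + 35)/29) = 2.
  m_7 = 29*2 - 35 = 23, d_7 = (1631 - 23^2)/29 = 1102/29 = 38, a_7 = floor((40 + 23)/38) = 1.
  m_8 = 38*1 - 23 = 15, d_8 = (1631 - 15^2)/38 = 1406/38 = 37, a_8 = floor((40 + 15)/37) = 1.
  m_9 = 37*1 - 15 = 22, d_9 = (1631 - 22^2)/37 = 1147/37 = 31, a_9 = floor((40 + 22)/31) = 2.
  m_10 = 31*2 - 22 = 40, d_10 = (1631 - 40^2)/31 = 31/31 = 1, a_10 = floor((40 + 40)/1) = 80.
  m_11 = 1*80 - 40 = 40, d_11 = (1631 - 40^2)/1 = 31/1 = 31: (m_11, d_11) = (m_1, d_1) = (40, 31), so from here the quotients repeat a_1, ..., a_10; the period length is 10.
So sqrt(1631) = [40; (2, 1, 1, 2, 5, 2, 1, 1, 2, 80)] with period length k = 10.
k is even, so the fundamental solution of x^2 - 1631y^2 = 1 is (p_{k-1}, q_{k-1}) = (p_9, q_9); compute convergents through index 9.
Convergents (p_i = a_i*p_{i-1} + p_{i-2}, q_i = a_i*q_{i-1} + q_{i-2} with p_{-2}=0, p_{-1}=1, q_{-2}=1, q_{-1}=0):
  i=0: a_0=40, p_0 = 40*1 + 0 = 40, q_0 = 40*0 + 1 = 1.
  i=1: a_1=2, p_1 = 2*40 + 1 = 81, q_1 = 2*1 + 0 = 2.
  i=2: a_2=1, p_2 = 1*81 + 40 = 121, q_2 = 1*2 + 1 = 3.
  i=3: a_3=1, p_3 = 1*121 + 81 = 202, q_3 = 1*3 + 2 = 5.
  i=4: a_4=2, p_4 = 2*202 + 121 = 525, q_4 = 2*5 + 3 = 13.
  i=5: a_5=5, p_5 = 5*525 + 202 = 2827, q_5 = 5*13 + 5 = 70.
  i=6: a_6=2, p_6 = 2*2827 + 525 = 6179, q_6 = 2*70 + 13 = 153.
  i=7: a_7=1, p_7 = 1*6179 + 2827 = 9006, q_7 = 1*153 + 70 = 223.
  i=8: a_8=1, p_8 = 1*9006 + 6179 = 15185, q_8 = 1*223 + 153 = 376.
  i=9: a_9=2, p_9 = 2*15185 + 9006 = 39376, q_9 = 2*376 + 223 = 975.
Check: 39376^2 - 1631*975^2 = 1550469376 - 1550469375 = 1, so (x, y) = (39376, 975) solves the equation, and by the theorem it is the least positive solution.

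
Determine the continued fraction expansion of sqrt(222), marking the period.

[14; (1, 8, 1, 28)]

Write x_i = (sqrt(222) + m_i)/d_i with (m_0, d_0) = (0, 1). a_0 = floor(sqrt(222)) = 14, since 14^2 = 196 <= 222 < 225 = 15^2.
Iterate m_{i+1} = d_i*a_i - m_i, d_{i+1} = (222 - m_{i+1}^2)/d_i, a_{i+1} = floor((a_0 + m_{i+1})/d_{i+1}):
  m_1 = 1*14 - 0 = 14, d_1 = (222 - 14^2)/1 = 26/1 = 26, a_1 = floor((14 + 14)/26) = 1.
  m_2 = 26*1 - 14 = 12, d_2 = (222 - 12^2)/26 = 78/26 = 3, a_2 = floor((14 + 12)/3) = 8.
  m_3 = 3*8 - 12 = 12, d_3 = (222 - 12^2)/3 = 78/3 = 26, a_3 = floor((14 + 12)/26) = 1.
  m_4 = 26*1 - 12 = 14, d_4 = (222 - 14^2)/26 = 26/26 = 1, a_4 = floor((14 + 14)/1) = 28.
  m_5 = 1*28 - 14 = 14, d_5 = (222 - 14^2)/1 = 26/1 = 26: (m_5, d_5) = (m_1, d_1) = (14, 26), so from here the quotients repeat a_1, ..., a_4; the period length is 4.
Hence the expansion of sqrt(222) is a_0 = 14 followed by the repeating block 1, 8, 1, 28 (period 4).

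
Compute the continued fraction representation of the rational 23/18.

Run the Euclidean algorithm on 23 and 18; the successive quotients are the partial quotients a_0, a_1, ... (each step inverts the fractional part left over by the previous one):
  23 = 1*18 + 5, so a_0 = 1.
  18 = 3*5 + 3, so a_1 = 3.
  5 = 1*3 + 2, so a_2 = 1.
  3 = 1*2 + 1, so a_3 = 1.
  2 = 2*1 + 0, so a_4 = 2.
The remainder reaches 0 after 5 divisions, so the expansion has 5 partial quotients, read off in order.

[1; 3, 1, 1, 2]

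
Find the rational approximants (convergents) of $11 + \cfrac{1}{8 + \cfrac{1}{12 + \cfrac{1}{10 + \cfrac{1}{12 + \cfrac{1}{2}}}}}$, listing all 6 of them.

11/1, 89/8, 1079/97, 10879/978, 131627/11833, 274133/24644

Using the convergent recurrence p_i = a_i*p_{i-1} + p_{i-2}, q_i = a_i*q_{i-1} + q_{i-2} with p_{-2}=0, p_{-1}=1, q_{-2}=1, q_{-1}=0:
  i=0: a_0=11, p_0 = 11*1 + 0 = 11, q_0 = 11*0 + 1 = 1.
  i=1: a_1=8, p_1 = 8*11 + 1 = 89, q_1 = 8*1 + 0 = 8.
  i=2: a_2=12, p_2 = 12*89 + 11 = 1079, q_2 = 12*8 + 1 = 97.
  i=3: a_3=10, p_3 = 10*1079 + 89 = 10879, q_3 = 10*97 + 8 = 978.
  i=4: a_4=12, p_4 = 12*10879 + 1079 = 131627, q_4 = 12*978 + 97 = 11833.
  i=5: a_5=2, p_5 = 2*131627 + 10879 = 274133, q_5 = 2*11833 + 978 = 24644.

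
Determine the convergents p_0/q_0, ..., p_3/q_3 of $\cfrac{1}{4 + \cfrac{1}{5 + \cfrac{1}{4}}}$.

0/1, 1/4, 5/21, 21/88

Using the convergent recurrence p_i = a_i*p_{i-1} + p_{i-2}, q_i = a_i*q_{i-1} + q_{i-2} with p_{-2}=0, p_{-1}=1, q_{-2}=1, q_{-1}=0:
  i=0: a_0=0, p_0 = 0*1 + 0 = 0, q_0 = 0*0 + 1 = 1.
  i=1: a_1=4, p_1 = 4*0 + 1 = 1, q_1 = 4*1 + 0 = 4.
  i=2: a_2=5, p_2 = 5*1 + 0 = 5, q_2 = 5*4 + 1 = 21.
  i=3: a_3=4, p_3 = 4*5 + 1 = 21, q_3 = 4*21 + 4 = 88.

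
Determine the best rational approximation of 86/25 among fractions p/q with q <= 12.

Expand x = 86/25 as a continued fraction with the Euclidean algorithm:
  86 = 3*25 + 11, so a_0 = 3.
  25 = 2*11 + 3, so a_1 = 2.
  11 = 3*3 + 2, so a_2 = 3.
  3 = 1*2 + 1, so a_3 = 1.
  2 = 2*1 + 0, so a_4 = 2.
so x = [3; 2, 3, 1, 2].
Convergents (p_i = a_i*p_{i-1} + p_{i-2}, q_i = a_i*q_{i-1} + q_{i-2} with p_{-2}=0, p_{-1}=1, q_{-2}=1, q_{-1}=0), until the denominator exceeds 12:
  i=0: a_0=3, p_0 = 3*1 + 0 = 3, q_0 = 3*0 + 1 = 1.
  i=1: a_1=2, p_1 = 2*3 + 1 = 7, q_1 = 2*1 + 0 = 2.
  i=2: a_2=3, p_2 = 3*7 + 3 = 24, q_2 = 3*2 + 1 = 7.
  i=3: a_3=1, p_3 = 1*24 + 7 = 31, q_3 = 1*7 + 2 = 9.
  i=4: a_4=2, p_4 = 2*31 + 24 = 86, q_4 = 2*9 + 7 = 25.
q_4 = 25 > 12, so the last convergent with denominator <= 12 is p_3/q_3 = 31/9.
The closest fraction with denominator <= 12 is either p_3/q_3 or the intermediate fraction (k*p_3 + p_2)/(k*q_3 + q_2) with the largest k >= 1 whose denominator stays <= 12; these approach x as k grows, and every other convergent or intermediate fraction in range is farther away.
Largest k: floor((12 - q_2)/q_3) = floor((12 - 7)/9) = 0.
Since k = 0, no intermediate fraction beyond p_3/q_3 has denominator <= 12, so the convergent 31/9 is the closest (its error is |86*9 - 31*25|/(25*9) = 1/225).

31/9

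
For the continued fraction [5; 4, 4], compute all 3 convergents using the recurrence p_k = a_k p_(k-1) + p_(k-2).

Using the convergent recurrence p_i = a_i*p_{i-1} + p_{i-2}, q_i = a_i*q_{i-1} + q_{i-2} with p_{-2}=0, p_{-1}=1, q_{-2}=1, q_{-1}=0:
  i=0: a_0=5, p_0 = 5*1 + 0 = 5, q_0 = 5*0 + 1 = 1.
  i=1: a_1=4, p_1 = 4*5 + 1 = 21, q_1 = 4*1 + 0 = 4.
  i=2: a_2=4, p_2 = 4*21 + 5 = 89, q_2 = 4*4 + 1 = 17.

5/1, 21/4, 89/17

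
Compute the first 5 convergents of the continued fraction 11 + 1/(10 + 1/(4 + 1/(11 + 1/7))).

11/1, 111/10, 455/41, 5116/461, 36267/3268

Using the convergent recurrence p_i = a_i*p_{i-1} + p_{i-2}, q_i = a_i*q_{i-1} + q_{i-2} with p_{-2}=0, p_{-1}=1, q_{-2}=1, q_{-1}=0:
  i=0: a_0=11, p_0 = 11*1 + 0 = 11, q_0 = 11*0 + 1 = 1.
  i=1: a_1=10, p_1 = 10*11 + 1 = 111, q_1 = 10*1 + 0 = 10.
  i=2: a_2=4, p_2 = 4*111 + 11 = 455, q_2 = 4*10 + 1 = 41.
  i=3: a_3=11, p_3 = 11*455 + 111 = 5116, q_3 = 11*41 + 10 = 461.
  i=4: a_4=7, p_4 = 7*5116 + 455 = 36267, q_4 = 7*461 + 41 = 3268.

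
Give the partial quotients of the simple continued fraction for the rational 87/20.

[4; 2, 1, 6]

Run the Euclidean algorithm on 87 and 20; the successive quotients are the partial quotients a_0, a_1, ... (each step inverts the fractional part left over by the previous one):
  87 = 4*20 + 7, so a_0 = 4.
  20 = 2*7 + 6, so a_1 = 2.
  7 = 1*6 + 1, so a_2 = 1.
  6 = 6*1 + 0, so a_3 = 6.
The remainder reaches 0 after 4 divisions, so the expansion has 4 partial quotients, read off in order.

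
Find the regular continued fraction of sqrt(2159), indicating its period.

[46; (2, 6, 1, 1, 1, 6, 2, 92)]

Write x_i = (sqrt(2159) + m_i)/d_i with (m_0, d_0) = (0, 1). a_0 = floor(sqrt(2159)) = 46, since 46^2 = 2116 <= 2159 < 2209 = 47^2.
Iterate m_{i+1} = d_i*a_i - m_i, d_{i+1} = (2159 - m_{i+1}^2)/d_i, a_{i+1} = floor((a_0 + m_{i+1})/d_{i+1}):
  m_1 = 1*46 - 0 = 46, d_1 = (2159 - 46^2)/1 = 43/1 = 43, a_1 = floor((46 + 46)/43) = 2.
  m_2 = 43*2 - 46 = 40, d_2 = (2159 - 40^2)/43 = 559/43 = 13, a_2 = floor((46 + 40)/13) = 6.
  m_3 = 13*6 - 40 = 38, d_3 = (2159 - 38^2)/13 = 715/13 = 55, a_3 = floor((46 + 38)/55) = 1.
  m_4 = 55*1 - 38 = 17, d_4 = (2159 - 17^2)/55 = 1870/55 = 34, a_4 = floor((46 + 17)/34) = 1.
  m_5 = 34*1 - 17 = 17, d_5 = (2159 - 17^2)/34 = 1870/34 = 55, a_5 = floor((46 + 17)/55) = 1.
  m_6 = 55*1 - 17 = 38, d_6 = (2159 - 38^2)/55 = 715/55 = 13, a_6 = floor((46 + 38)/13) = 6.
  m_7 = 13*6 - 38 = 40, d_7 = (2159 - 40^2)/13 = 559/13 = 43, a_7 = floor((46 + 40)/43) = 2.
  m_8 = 43*2 - 40 = 46, d_8 = (2159 - 46^2)/43 = 43/43 = 1, a_8 = floor((46 + 46)/1) = 92.
  m_9 = 1*92 - 46 = 46, d_9 = (2159 - 46^2)/1 = 43/1 = 43: (m_9, d_9) = (m_1, d_1) = (46, 43), so from here the quotients repeat a_1, ..., a_8; the period length is 8.
Hence the expansion of sqrt(2159) is a_0 = 46 followed by the repeating block 2, 6, 1, 1, 1, 6, 2, 92 (period 8).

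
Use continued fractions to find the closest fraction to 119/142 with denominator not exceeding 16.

Expand x = 119/142 as a continued fraction with the Euclidean algorithm:
  119 = 0*142 + 119, so a_0 = 0.
  142 = 1*119 + 23, so a_1 = 1.
  119 = 5*23 + 4, so a_2 = 5.
  23 = 5*4 + 3, so a_3 = 5.
  4 = 1*3 + 1, so a_4 = 1.
  3 = 3*1 + 0, so a_5 = 3.
so x = [0; 1, 5, 5, 1, 3].
Convergents (p_i = a_i*p_{i-1} + p_{i-2}, q_i = a_i*q_{i-1} + q_{i-2} with p_{-2}=0, p_{-1}=1, q_{-2}=1, q_{-1}=0), until the denominator exceeds 16:
  i=0: a_0=0, p_0 = 0*1 + 0 = 0, q_0 = 0*0 + 1 = 1.
  i=1: a_1=1, p_1 = 1*0 + 1 = 1, q_1 = 1*1 + 0 = 1.
  i=2: a_2=5, p_2 = 5*1 + 0 = 5, q_2 = 5*1 + 1 = 6.
  i=3: a_3=5, p_3 = 5*5 + 1 = 26, q_3 = 5*6 + 1 = 31.
q_3 = 31 > 16, so the last convergent with denominator <= 16 is p_2/q_2 = 5/6.
The closest fraction with denominator <= 16 is either p_2/q_2 or the intermediate fraction (k*p_2 + p_1)/(k*q_2 + q_1) with the largest k >= 1 whose denominator stays <= 16; these approach x as k grows, and every other convergent or intermediate fraction in range is farther away.
Largest k: floor((16 - q_1)/q_2) = floor((16 - 1)/6) = 2.
That gives (2*5 + 1)/(2*6 + 1) = 11/13.
Compare the errors: |x - 5/6| = |119*6 - 5*142|/(142*6) = 4/852, and |x - 11/13| = |119*13 - 11*142|/(142*13) = 15/1846.
Cross-multiplying, 4*1846 = 7384 < 12780 = 15*852, so 4/852 is smaller: the convergent 5/6 is closer to x than 11/13.

5/6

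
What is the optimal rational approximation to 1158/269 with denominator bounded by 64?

254/59

Expand x = 1158/269 as a continued fraction with the Euclidean algorithm:
  1158 = 4*269 + 82, so a_0 = 4.
  269 = 3*82 + 23, so a_1 = 3.
  82 = 3*23 + 13, so a_2 = 3.
  23 = 1*13 + 10, so a_3 = 1.
  13 = 1*10 + 3, so a_4 = 1.
  10 = 3*3 + 1, so a_5 = 3.
  3 = 3*1 + 0, so a_6 = 3.
so x = [4; 3, 3, 1, 1, 3, 3].
Convergents (p_i = a_i*p_{i-1} + p_{i-2}, q_i = a_i*q_{i-1} + q_{i-2} with p_{-2}=0, p_{-1}=1, q_{-2}=1, q_{-1}=0), until the denominator exceeds 64:
  i=0: a_0=4, p_0 = 4*1 + 0 = 4, q_0 = 4*0 + 1 = 1.
  i=1: a_1=3, p_1 = 3*4 + 1 = 13, q_1 = 3*1 + 0 = 3.
  i=2: a_2=3, p_2 = 3*13 + 4 = 43, q_2 = 3*3 + 1 = 10.
  i=3: a_3=1, p_3 = 1*43 + 13 = 56, q_3 = 1*10 + 3 = 13.
  i=4: a_4=1, p_4 = 1*56 + 43 = 99, q_4 = 1*13 + 10 = 23.
  i=5: a_5=3, p_5 = 3*99 + 56 = 353, q_5 = 3*23 + 13 = 82.
q_5 = 82 > 64, so the last convergent with denominator <= 64 is p_4/q_4 = 99/23.
The closest fraction with denominator <= 64 is either p_4/q_4 or the intermediate fraction (k*p_4 + p_3)/(k*q_4 + q_3) with the largest k >= 1 whose denominator stays <= 64; these approach x as k grows, and every other convergent or intermediate fraction in range is farther away.
Largest k: floor((64 - q_3)/q_4) = floor((64 - 13)/23) = 2.
That gives (2*99 + 56)/(2*23 + 13) = 254/59.
Compare the errors: |x - 99/23| = |1158*23 - 99*269|/(269*23) = 3/6187, and |x - 254/59| = |1158*59 - 254*269|/(269*59) = 4/15871.
Cross-multiplying, 4*6187 = 24748 < 47613 = 3*15871, so 4/15871 is smaller: the intermediate fraction 254/59 is closer to x than 99/23.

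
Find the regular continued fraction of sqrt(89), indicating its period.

Write x_i = (sqrt(89) + m_i)/d_i with (m_0, d_0) = (0, 1). a_0 = floor(sqrt(89)) = 9, since 9^2 = 81 <= 89 < 100 = 10^2.
Iterate m_{i+1} = d_i*a_i - m_i, d_{i+1} = (89 - m_{i+1}^2)/d_i, a_{i+1} = floor((a_0 + m_{i+1})/d_{i+1}):
  m_1 = 1*9 - 0 = 9, d_1 = (89 - 9^2)/1 = 8/1 = 8, a_1 = floor((9 + 9)/8) = 2.
  m_2 = 8*2 - 9 = 7, d_2 = (89 - 7^2)/8 = 40/8 = 5, a_2 = floor((9 + 7)/5) = 3.
  m_3 = 5*3 - 7 = 8, d_3 = (89 - 8^2)/5 = 25/5 = 5, a_3 = floor((9 + 8)/5) = 3.
  m_4 = 5*3 - 8 = 7, d_4 = (89 - 7^2)/5 = 40/5 = 8, a_4 = floor((9 + 7)/8) = 2.
  m_5 = 8*2 - 7 = 9, d_5 = (89 - 9^2)/8 = 8/8 = 1, a_5 = floor((9 + 9)/1) = 18.
  m_6 = 1*18 - 9 = 9, d_6 = (89 - 9^2)/1 = 8/1 = 8: (m_6, d_6) = (m_1, d_1) = (9, 8), so from here the quotients repeat a_1, ..., a_5; the period length is 5.
Hence the expansion of sqrt(89) is a_0 = 9 followed by the repeating block 2, 3, 3, 2, 18 (period 5).

[9; (2, 3, 3, 2, 18)]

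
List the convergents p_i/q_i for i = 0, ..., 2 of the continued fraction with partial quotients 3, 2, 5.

Using the convergent recurrence p_i = a_i*p_{i-1} + p_{i-2}, q_i = a_i*q_{i-1} + q_{i-2} with p_{-2}=0, p_{-1}=1, q_{-2}=1, q_{-1}=0:
  i=0: a_0=3, p_0 = 3*1 + 0 = 3, q_0 = 3*0 + 1 = 1.
  i=1: a_1=2, p_1 = 2*3 + 1 = 7, q_1 = 2*1 + 0 = 2.
  i=2: a_2=5, p_2 = 5*7 + 3 = 38, q_2 = 5*2 + 1 = 11.

3/1, 7/2, 38/11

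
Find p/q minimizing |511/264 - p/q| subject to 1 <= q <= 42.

Expand x = 511/264 as a continued fraction with the Euclidean algorithm:
  511 = 1*264 + 247, so a_0 = 1.
  264 = 1*247 + 17, so a_1 = 1.
  247 = 14*17 + 9, so a_2 = 14.
  17 = 1*9 + 8, so a_3 = 1.
  9 = 1*8 + 1, so a_4 = 1.
  8 = 8*1 + 0, so a_5 = 8.
so x = [1; 1, 14, 1, 1, 8].
Convergents (p_i = a_i*p_{i-1} + p_{i-2}, q_i = a_i*q_{i-1} + q_{i-2} with p_{-2}=0, p_{-1}=1, q_{-2}=1, q_{-1}=0), until the denominator exceeds 42:
  i=0: a_0=1, p_0 = 1*1 + 0 = 1, q_0 = 1*0 + 1 = 1.
  i=1: a_1=1, p_1 = 1*1 + 1 = 2, q_1 = 1*1 + 0 = 1.
  i=2: a_2=14, p_2 = 14*2 + 1 = 29, q_2 = 14*1 + 1 = 15.
  i=3: a_3=1, p_3 = 1*29 + 2 = 31, q_3 = 1*15 + 1 = 16.
  i=4: a_4=1, p_4 = 1*31 + 29 = 60, q_4 = 1*16 + 15 = 31.
  i=5: a_5=8, p_5 = 8*60 + 31 = 511, q_5 = 8*31 + 16 = 264.
q_5 = 264 > 42, so the last convergent with denominator <= 42 is p_4/q_4 = 60/31.
The closest fraction with denominator <= 42 is either p_4/q_4 or the intermediate fraction (k*p_4 + p_3)/(k*q_4 + q_3) with the largest k >= 1 whose denominator stays <= 42; these approach x as k grows, and every other convergent or intermediate fraction in range is farther away.
Largest k: floor((42 - q_3)/q_4) = floor((42 - 16)/31) = 0.
Since k = 0, no intermediate fraction beyond p_4/q_4 has denominator <= 42, so the convergent 60/31 is the closest (its error is |511*31 - 60*264|/(264*31) = 1/8184).

60/31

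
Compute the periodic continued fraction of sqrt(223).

Write x_i = (sqrt(223) + m_i)/d_i with (m_0, d_0) = (0, 1). a_0 = floor(sqrt(223)) = 14, since 14^2 = 196 <= 223 < 225 = 15^2.
Iterate m_{i+1} = d_i*a_i - m_i, d_{i+1} = (223 - m_{i+1}^2)/d_i, a_{i+1} = floor((a_0 + m_{i+1})/d_{i+1}):
  m_1 = 1*14 - 0 = 14, d_1 = (223 - 14^2)/1 = 27/1 = 27, a_1 = floor((14 + 14)/27) = 1.
  m_2 = 27*1 - 14 = 13, d_2 = (223 - 13^2)/27 = 54/27 = 2, a_2 = floor((14 + 13)/2) = 13.
  m_3 = 2*13 - 13 = 13, d_3 = (223 - 13^2)/2 = 54/2 = 27, a_3 = floor((14 + 13)/27) = 1.
  m_4 = 27*1 - 13 = 14, d_4 = (223 - 14^2)/27 = 27/27 = 1, a_4 = floor((14 + 14)/1) = 28.
  m_5 = 1*28 - 14 = 14, d_5 = (223 - 14^2)/1 = 27/1 = 27: (m_5, d_5) = (m_1, d_1) = (14, 27), so from here the quotients repeat a_1, ..., a_4; the period length is 4.
Hence the expansion of sqrt(223) is a_0 = 14 followed by the repeating block 1, 13, 1, 28 (period 4).

[14; (1, 13, 1, 28)]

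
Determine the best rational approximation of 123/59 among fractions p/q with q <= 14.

25/12

Expand x = 123/59 as a continued fraction with the Euclidean algorithm:
  123 = 2*59 + 5, so a_0 = 2.
  59 = 11*5 + 4, so a_1 = 11.
  5 = 1*4 + 1, so a_2 = 1.
  4 = 4*1 + 0, so a_3 = 4.
so x = [2; 11, 1, 4].
Convergents (p_i = a_i*p_{i-1} + p_{i-2}, q_i = a_i*q_{i-1} + q_{i-2} with p_{-2}=0, p_{-1}=1, q_{-2}=1, q_{-1}=0), until the denominator exceeds 14:
  i=0: a_0=2, p_0 = 2*1 + 0 = 2, q_0 = 2*0 + 1 = 1.
  i=1: a_1=11, p_1 = 11*2 + 1 = 23, q_1 = 11*1 + 0 = 11.
  i=2: a_2=1, p_2 = 1*23 + 2 = 25, q_2 = 1*11 + 1 = 12.
  i=3: a_3=4, p_3 = 4*25 + 23 = 123, q_3 = 4*12 + 11 = 59.
q_3 = 59 > 14, so the last convergent with denominator <= 14 is p_2/q_2 = 25/12.
The closest fraction with denominator <= 14 is either p_2/q_2 or the intermediate fraction (k*p_2 + p_1)/(k*q_2 + q_1) with the largest k >= 1 whose denominator stays <= 14; these approach x as k grows, and every other convergent or intermediate fraction in range is farther away.
Largest k: floor((14 - q_1)/q_2) = floor((14 - 11)/12) = 0.
Since k = 0, no intermediate fraction beyond p_2/q_2 has denominator <= 14, so the convergent 25/12 is the closest (its error is |123*12 - 25*59|/(59*12) = 1/708).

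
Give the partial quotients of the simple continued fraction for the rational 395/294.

Run the Euclidean algorithm on 395 and 294; the successive quotients are the partial quotients a_0, a_1, ... (each step inverts the fractional part left over by the previous one):
  395 = 1*294 + 101, so a_0 = 1.
  294 = 2*101 + 92, so a_1 = 2.
  101 = 1*92 + 9, so a_2 = 1.
  92 = 10*9 + 2, so a_3 = 10.
  9 = 4*2 + 1, so a_4 = 4.
  2 = 2*1 + 0, so a_5 = 2.
The remainder reaches 0 after 6 divisions, so the expansion has 6 partial quotients, read off in order.

[1; 2, 1, 10, 4, 2]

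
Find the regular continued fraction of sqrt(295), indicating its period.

Write x_i = (sqrt(295) + m_i)/d_i with (m_0, d_0) = (0, 1). a_0 = floor(sqrt(295)) = 17, since 17^2 = 289 <= 295 < 324 = 18^2.
Iterate m_{i+1} = d_i*a_i - m_i, d_{i+1} = (295 - m_{i+1}^2)/d_i, a_{i+1} = floor((a_0 + m_{i+1})/d_{i+1}):
  m_1 = 1*17 - 0 = 17, d_1 = (295 - 17^2)/1 = 6/1 = 6, a_1 = floor((17 + 17)/6) = 5.
  m_2 = 6*5 - 17 = 13, d_2 = (295 - 13^2)/6 = 126/6 = 21, a_2 = floor((17 + 13)/21) = 1.
  m_3 = 21*1 - 13 = 8, d_3 = (295 - 8^2)/21 = 231/21 = 11, a_3 = floor((17 + 8)/11) = 2.
  m_4 = 11*2 - 8 = 14, d_4 = (295 - 14^2)/11 = 99/11 = 9, a_4 = floor((17 + 14)/9) = 3.
  m_5 = 9*3 - 14 = 13, d_5 = (295 - 13^2)/9 = 126/9 = 14, a_5 = floor((17 + 13)/14) = 2.
  m_6 = 14*2 - 13 = 15, d_6 = (295 - 15^2)/14 = 70/14 = 5, a_6 = floor((17 + 15)/5) = 6.
  m_7 = 5*6 - 15 = 15, d_7 = (295 - 15^2)/5 = 70/5 = 14, a_7 = floor((17 + 15)/14) = 2.
  m_8 = 14*2 - 15 = 13, d_8 = (295 - 13^2)/14 = 126/14 = 9, a_8 = floor((17 + 13)/9) = 3.
  m_9 = 9*3 - 13 = 14, d_9 = (295 - 14^2)/9 = 99/9 = 11, a_9 = floor((17 + 14)/11) = 2.
  m_10 = 11*2 - 14 = 8, d_10 = (295 - 8^2)/11 = 231/11 = 21, a_10 = floor((17 + 8)/21) = 1.
  m_11 = 21*1 - 8 = 13, d_11 = (295 - 13^2)/21 = 126/21 = 6, a_11 = floor((17 + 13)/6) = 5.
  m_12 = 6*5 - 13 = 17, d_12 = (295 - 17^2)/6 = 6/6 = 1, a_12 = floor((17 + 17)/1) = 34.
  m_13 = 1*34 - 17 = 17, d_13 = (295 - 17^2)/1 = 6/1 = 6: (m_13, d_13) = (m_1, d_1) = (17, 6), so from here the quotients repeat a_1, ..., a_12; the period length is 12.
Hence the expansion of sqrt(295) is a_0 = 17 followed by the repeating block 5, 1, 2, 3, 2, 6, 2, 3, 2, 1, 5, 34 (period 12).

[17; (5, 1, 2, 3, 2, 6, 2, 3, 2, 1, 5, 34)]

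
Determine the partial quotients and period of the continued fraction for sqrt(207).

Write x_i = (sqrt(207) + m_i)/d_i with (m_0, d_0) = (0, 1). a_0 = floor(sqrt(207)) = 14, since 14^2 = 196 <= 207 < 225 = 15^2.
Iterate m_{i+1} = d_i*a_i - m_i, d_{i+1} = (207 - m_{i+1}^2)/d_i, a_{i+1} = floor((a_0 + m_{i+1})/d_{i+1}):
  m_1 = 1*14 - 0 = 14, d_1 = (207 - 14^2)/1 = 11/1 = 11, a_1 = floor((14 + 14)/11) = 2.
  m_2 = 11*2 - 14 = 8, d_2 = (207 - 8^2)/11 = 143/11 = 13, a_2 = floor((14 + 8)/13) = 1.
  m_3 = 13*1 - 8 = 5, d_3 = (207 - 5^2)/13 = 182/13 = 14, a_3 = floor((14 + 5)/14) = 1.
  m_4 = 14*1 - 5 = 9, d_4 = (207 - 9^2)/14 = 126/14 = 9, a_4 = floor((14 + 9)/9) = 2.
  m_5 = 9*2 - 9 = 9, d_5 = (207 - 9^2)/9 = 126/9 = 14, a_5 = floor((14 + 9)/14) = 1.
  m_6 = 14*1 - 9 = 5, d_6 = (207 - 5^2)/14 = 182/14 = 13, a_6 = floor((14 + 5)/13) = 1.
  m_7 = 13*1 - 5 = 8, d_7 = (207 - 8^2)/13 = 143/13 = 11, a_7 = floor((14 + 8)/11) = 2.
  m_8 = 11*2 - 8 = 14, d_8 = (207 - 14^2)/11 = 11/11 = 1, a_8 = floor((14 + 14)/1) = 28.
  m_9 = 1*28 - 14 = 14, d_9 = (207 - 14^2)/1 = 11/1 = 11: (m_9, d_9) = (m_1, d_1) = (14, 11), so from here the quotients repeat a_1, ..., a_8; the period length is 8.
Hence the expansion of sqrt(207) is a_0 = 14 followed by the repeating block 2, 1, 1, 2, 1, 1, 2, 28 (period 8).

[14; (2, 1, 1, 2, 1, 1, 2, 28)]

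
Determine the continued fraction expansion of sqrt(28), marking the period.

[5; (3, 2, 3, 10)]

Write x_i = (sqrt(28) + m_i)/d_i with (m_0, d_0) = (0, 1). a_0 = floor(sqrt(28)) = 5, since 5^2 = 25 <= 28 < 36 = 6^2.
Iterate m_{i+1} = d_i*a_i - m_i, d_{i+1} = (28 - m_{i+1}^2)/d_i, a_{i+1} = floor((a_0 + m_{i+1})/d_{i+1}):
  m_1 = 1*5 - 0 = 5, d_1 = (28 - 5^2)/1 = 3/1 = 3, a_1 = floor((5 + 5)/3) = 3.
  m_2 = 3*3 - 5 = 4, d_2 = (28 - 4^2)/3 = 12/3 = 4, a_2 = floor((5 + 4)/4) = 2.
  m_3 = 4*2 - 4 = 4, d_3 = (28 - 4^2)/4 = 12/4 = 3, a_3 = floor((5 + 4)/3) = 3.
  m_4 = 3*3 - 4 = 5, d_4 = (28 - 5^2)/3 = 3/3 = 1, a_4 = floor((5 + 5)/1) = 10.
  m_5 = 1*10 - 5 = 5, d_5 = (28 - 5^2)/1 = 3/1 = 3: (m_5, d_5) = (m_1, d_1) = (5, 3), so from here the quotients repeat a_1, ..., a_4; the period length is 4.
Hence the expansion of sqrt(28) is a_0 = 5 followed by the repeating block 3, 2, 3, 10 (period 4).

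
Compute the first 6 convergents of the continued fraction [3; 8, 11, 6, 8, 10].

Using the convergent recurrence p_i = a_i*p_{i-1} + p_{i-2}, q_i = a_i*q_{i-1} + q_{i-2} with p_{-2}=0, p_{-1}=1, q_{-2}=1, q_{-1}=0:
  i=0: a_0=3, p_0 = 3*1 + 0 = 3, q_0 = 3*0 + 1 = 1.
  i=1: a_1=8, p_1 = 8*3 + 1 = 25, q_1 = 8*1 + 0 = 8.
  i=2: a_2=11, p_2 = 11*25 + 3 = 278, q_2 = 11*8 + 1 = 89.
  i=3: a_3=6, p_3 = 6*278 + 25 = 1693, q_3 = 6*89 + 8 = 542.
  i=4: a_4=8, p_4 = 8*1693 + 278 = 13822, q_4 = 8*542 + 89 = 4425.
  i=5: a_5=10, p_5 = 10*13822 + 1693 = 139913, q_5 = 10*4425 + 542 = 44792.

3/1, 25/8, 278/89, 1693/542, 13822/4425, 139913/44792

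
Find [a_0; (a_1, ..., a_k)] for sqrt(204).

[14; (3, 1, 1, 6, 1, 1, 3, 28)]

Write x_i = (sqrt(204) + m_i)/d_i with (m_0, d_0) = (0, 1). a_0 = floor(sqrt(204)) = 14, since 14^2 = 196 <= 204 < 225 = 15^2.
Iterate m_{i+1} = d_i*a_i - m_i, d_{i+1} = (204 - m_{i+1}^2)/d_i, a_{i+1} = floor((a_0 + m_{i+1})/d_{i+1}):
  m_1 = 1*14 - 0 = 14, d_1 = (204 - 14^2)/1 = 8/1 = 8, a_1 = floor((14 + 14)/8) = 3.
  m_2 = 8*3 - 14 = 10, d_2 = (204 - 10^2)/8 = 104/8 = 13, a_2 = floor((14 + 10)/13) = 1.
  m_3 = 13*1 - 10 = 3, d_3 = (204 - 3^2)/13 = 195/13 = 15, a_3 = floor((14 + 3)/15) = 1.
  m_4 = 15*1 - 3 = 12, d_4 = (204 - 12^2)/15 = 60/15 = 4, a_4 = floor((14 + 12)/4) = 6.
  m_5 = 4*6 - 12 = 12, d_5 = (204 - 12^2)/4 = 60/4 = 15, a_5 = floor((14 + 12)/15) = 1.
  m_6 = 15*1 - 12 = 3, d_6 = (204 - 3^2)/15 = 195/15 = 13, a_6 = floor((14 + 3)/13) = 1.
  m_7 = 13*1 - 3 = 10, d_7 = (204 - 10^2)/13 = 104/13 = 8, a_7 = floor((14 + 10)/8) = 3.
  m_8 = 8*3 - 10 = 14, d_8 = (204 - 14^2)/8 = 8/8 = 1, a_8 = floor((14 + 14)/1) = 28.
  m_9 = 1*28 - 14 = 14, d_9 = (204 - 14^2)/1 = 8/1 = 8: (m_9, d_9) = (m_1, d_1) = (14, 8), so from here the quotients repeat a_1, ..., a_8; the period length is 8.
Hence the expansion of sqrt(204) is a_0 = 14 followed by the repeating block 3, 1, 1, 6, 1, 1, 3, 28 (period 8).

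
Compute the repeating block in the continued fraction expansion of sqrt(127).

Write x_i = (sqrt(127) + m_i)/d_i with (m_0, d_0) = (0, 1). a_0 = floor(sqrt(127)) = 11, since 11^2 = 121 <= 127 < 144 = 12^2.
Iterate m_{i+1} = d_i*a_i - m_i, d_{i+1} = (127 - m_{i+1}^2)/d_i, a_{i+1} = floor((a_0 + m_{i+1})/d_{i+1}):
  m_1 = 1*11 - 0 = 11, d_1 = (127 - 11^2)/1 = 6/1 = 6, a_1 = floor((11 + 11)/6) = 3.
  m_2 = 6*3 - 11 = 7, d_2 = (127 - 7^2)/6 = 78/6 = 13, a_2 = floor((11 + 7)/13) = 1.
  m_3 = 13*1 - 7 = 6, d_3 = (127 - 6^2)/13 = 91/13 = 7, a_3 = floor((11 + 6)/7) = 2.
  m_4 = 7*2 - 6 = 8, d_4 = (127 - 8^2)/7 = 63/7 = 9, a_4 = floor((11 + 8)/9) = 2.
  m_5 = 9*2 - 8 = 10, d_5 = (127 - 10^2)/9 = 27/9 = 3, a_5 = floor((11 + 10)/3) = 7.
  m_6 = 3*7 - 10 = 11, d_6 = (127 - 11^2)/3 = 6/3 = 2, a_6 = floor((11 + 11)/2) = 11.
  m_7 = 2*11 - 11 = 11, d_7 = (127 - 11^2)/2 = 6/2 = 3, a_7 = floor((11 + 11)/3) = 7.
  m_8 = 3*7 - 11 = 10, d_8 = (127 - 10^2)/3 = 27/3 = 9, a_8 = floor((11 + 10)/9) = 2.
  m_9 = 9*2 - 10 = 8, d_9 = (127 - 8^2)/9 = 63/9 = 7, a_9 = floor((11 + 8)/7) = 2.
  m_10 = 7*2 - 8 = 6, d_10 = (127 - 6^2)/7 = 91/7 = 13, a_10 = floor((11 + 6)/13) = 1.
  m_11 = 13*1 - 6 = 7, d_11 = (127 - 7^2)/13 = 78/13 = 6, a_11 = floor((11 + 7)/6) = 3.
  m_12 = 6*3 - 7 = 11, d_12 = (127 - 11^2)/6 = 6/6 = 1, a_12 = floor((11 + 11)/1) = 22.
  m_13 = 1*22 - 11 = 11, d_13 = (127 - 11^2)/1 = 6/1 = 6: (m_13, d_13) = (m_1, d_1) = (11, 6), so from here the quotients repeat a_1, ..., a_12; the period length is 12.
Hence the expansion of sqrt(127) is a_0 = 11 followed by the repeating block 3, 1, 2, 2, 7, 11, 7, 2, 2, 1, 3, 22 (period 12).

[11; (3, 1, 2, 2, 7, 11, 7, 2, 2, 1, 3, 22)]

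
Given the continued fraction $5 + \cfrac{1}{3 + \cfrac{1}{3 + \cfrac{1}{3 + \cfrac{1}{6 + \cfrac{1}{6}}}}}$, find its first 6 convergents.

5/1, 16/3, 53/10, 175/33, 1103/208, 6793/1281

Using the convergent recurrence p_i = a_i*p_{i-1} + p_{i-2}, q_i = a_i*q_{i-1} + q_{i-2} with p_{-2}=0, p_{-1}=1, q_{-2}=1, q_{-1}=0:
  i=0: a_0=5, p_0 = 5*1 + 0 = 5, q_0 = 5*0 + 1 = 1.
  i=1: a_1=3, p_1 = 3*5 + 1 = 16, q_1 = 3*1 + 0 = 3.
  i=2: a_2=3, p_2 = 3*16 + 5 = 53, q_2 = 3*3 + 1 = 10.
  i=3: a_3=3, p_3 = 3*53 + 16 = 175, q_3 = 3*10 + 3 = 33.
  i=4: a_4=6, p_4 = 6*175 + 53 = 1103, q_4 = 6*33 + 10 = 208.
  i=5: a_5=6, p_5 = 6*1103 + 175 = 6793, q_5 = 6*208 + 33 = 1281.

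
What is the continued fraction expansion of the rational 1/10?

[0; 10]

Run the Euclidean algorithm on 1 and 10; the successive quotients are the partial quotients a_0, a_1, ... (each step inverts the fractional part left over by the previous one):
  1 = 0*10 + 1, so a_0 = 0.
  10 = 10*1 + 0, so a_1 = 10.
The remainder reaches 0 after 2 divisions, so the expansion has 2 partial quotients, read off in order.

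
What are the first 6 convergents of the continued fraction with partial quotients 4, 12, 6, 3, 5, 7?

Using the convergent recurrence p_i = a_i*p_{i-1} + p_{i-2}, q_i = a_i*q_{i-1} + q_{i-2} with p_{-2}=0, p_{-1}=1, q_{-2}=1, q_{-1}=0:
  i=0: a_0=4, p_0 = 4*1 + 0 = 4, q_0 = 4*0 + 1 = 1.
  i=1: a_1=12, p_1 = 12*4 + 1 = 49, q_1 = 12*1 + 0 = 12.
  i=2: a_2=6, p_2 = 6*49 + 4 = 298, q_2 = 6*12 + 1 = 73.
  i=3: a_3=3, p_3 = 3*298 + 49 = 943, q_3 = 3*73 + 12 = 231.
  i=4: a_4=5, p_4 = 5*943 + 298 = 5013, q_4 = 5*231 + 73 = 1228.
  i=5: a_5=7, p_5 = 7*5013 + 943 = 36034, q_5 = 7*1228 + 231 = 8827.

4/1, 49/12, 298/73, 943/231, 5013/1228, 36034/8827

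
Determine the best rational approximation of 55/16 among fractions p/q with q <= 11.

Expand x = 55/16 as a continued fraction with the Euclidean algorithm:
  55 = 3*16 + 7, so a_0 = 3.
  16 = 2*7 + 2, so a_1 = 2.
  7 = 3*2 + 1, so a_2 = 3.
  2 = 2*1 + 0, so a_3 = 2.
so x = [3; 2, 3, 2].
Convergents (p_i = a_i*p_{i-1} + p_{i-2}, q_i = a_i*q_{i-1} + q_{i-2} with p_{-2}=0, p_{-1}=1, q_{-2}=1, q_{-1}=0), until the denominator exceeds 11:
  i=0: a_0=3, p_0 = 3*1 + 0 = 3, q_0 = 3*0 + 1 = 1.
  i=1: a_1=2, p_1 = 2*3 + 1 = 7, q_1 = 2*1 + 0 = 2.
  i=2: a_2=3, p_2 = 3*7 + 3 = 24, q_2 = 3*2 + 1 = 7.
  i=3: a_3=2, p_3 = 2*24 + 7 = 55, q_3 = 2*7 + 2 = 16.
q_3 = 16 > 11, so the last convergent with denominator <= 11 is p_2/q_2 = 24/7.
The closest fraction with denominator <= 11 is either p_2/q_2 or the intermediate fraction (k*p_2 + p_1)/(k*q_2 + q_1) with the largest k >= 1 whose denominator stays <= 11; these approach x as k grows, and every other convergent or intermediate fraction in range is farther away.
Largest k: floor((11 - q_1)/q_2) = floor((11 - 2)/7) = 1.
That gives (1*24 + 7)/(1*7 + 2) = 31/9.
Compare the errors: |x - 24/7| = |55*7 - 24*16|/(16*7) = 1/112, and |x - 31/9| = |55*9 - 31*16|/(16*9) = 1/144.
Cross-multiplying, 1*112 = 112 < 144 = 1*144, so 1/144 is smaller: the intermediate fraction 31/9 is closer to x than 24/7.

31/9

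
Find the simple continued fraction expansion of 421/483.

Run the Euclidean algorithm on 421 and 483; the successive quotients are the partial quotients a_0, a_1, ... (each step inverts the fractional part left over by the previous one):
  421 = 0*483 + 421, so a_0 = 0.
  483 = 1*421 + 62, so a_1 = 1.
  421 = 6*62 + 49, so a_2 = 6.
  62 = 1*49 + 13, so a_3 = 1.
  49 = 3*13 + 10, so a_4 = 3.
  13 = 1*10 + 3, so a_5 = 1.
  10 = 3*3 + 1, so a_6 = 3.
  3 = 3*1 + 0, so a_7 = 3.
The remainder reaches 0 after 8 divisions, so the expansion has 8 partial quotients, read off in order.

[0; 1, 6, 1, 3, 1, 3, 3]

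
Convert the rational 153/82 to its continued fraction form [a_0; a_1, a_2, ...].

Run the Euclidean algorithm on 153 and 82; the successive quotients are the partial quotients a_0, a_1, ... (each step inverts the fractional part left over by the previous one):
  153 = 1*82 + 71, so a_0 = 1.
  82 = 1*71 + 11, so a_1 = 1.
  71 = 6*11 + 5, so a_2 = 6.
  11 = 2*5 + 1, so a_3 = 2.
  5 = 5*1 + 0, so a_4 = 5.
The remainder reaches 0 after 5 divisions, so the expansion has 5 partial quotients, read off in order.

[1; 1, 6, 2, 5]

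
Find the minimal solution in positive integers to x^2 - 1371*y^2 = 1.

First expand sqrt(1371) as a continued fraction. With x_i = (sqrt(1371) + m_i)/d_i and (m_0, d_0) = (0, 1): a_0 = floor(sqrt(1371)) = 37, since 37^2 = 1369 <= 1371 < 1444 = 38^2.
Iterate m_{i+1} = d_i*a_i - m_i, d_{i+1} = (1371 - m_{i+1}^2)/d_i, a_{i+1} = floor((a_0 + m_{i+1})/d_{i+1}):
  m_1 = 1*37 - 0 = 37, d_1 = (1371 - 37^2)/1 = 2/1 = 2, a_1 = floor((37 + 37)/2) = 37.
  m_2 = 2*37 - 37 = 37, d_2 = (1371 - 37^2)/2 = 2/2 = 1, a_2 = floor((37 + 37)/1) = 74.
  m_3 = 1*74 - 37 = 37, d_3 = (1371 - 37^2)/1 = 2/1 = 2: (m_3, d_3) = (m_1, d_1) = (37, 2), so from here the quotients repeat a_1, a_2; the period length is 2.
So sqrt(1371) = [37; (37, 74)] with period length k = 2.
k is even, so the fundamental solution of x^2 - 1371y^2 = 1 is (p_{k-1}, q_{k-1}) = (p_1, q_1); compute convergents through index 1.
Convergents (p_i = a_i*p_{i-1} + p_{i-2}, q_i = a_i*q_{i-1} + q_{i-2} with p_{-2}=0, p_{-1}=1, q_{-2}=1, q_{-1}=0):
  i=0: a_0=37, p_0 = 37*1 + 0 = 37, q_0 = 37*0 + 1 = 1.
  i=1: a_1=37, p_1 = 37*37 + 1 = 1370, q_1 = 37*1 + 0 = 37.
Check: 1370^2 - 1371*37^2 = 1876900 - 1876899 = 1, so (x, y) = (1370, 37) solves the equation, and by the theorem it is the least positive solution.

(x, y) = (1370, 37)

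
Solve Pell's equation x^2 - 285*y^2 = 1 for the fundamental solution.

First expand sqrt(285) as a continued fraction. With x_i = (sqrt(285) + m_i)/d_i and (m_0, d_0) = (0, 1): a_0 = floor(sqrt(285)) = 16, since 16^2 = 256 <= 285 < 289 = 17^2.
Iterate m_{i+1} = d_i*a_i - m_i, d_{i+1} = (285 - m_{i+1}^2)/d_i, a_{i+1} = floor((a_0 + m_{i+1})/d_{i+1}):
  m_1 = 1*16 - 0 = 16, d_1 = (285 - 16^2)/1 = 29/1 = 29, a_1 = floor((16 + 16)/29) = 1.
  m_2 = 29*1 - 16 = 13, d_2 = (285 - 13^2)/29 = 116/29 = 4, a_2 = floor((16 + 13)/4) = 7.
  m_3 = 4*7 - 13 = 15, d_3 = (285 - 15^2)/4 = 60/4 = 15, a_3 = floor((16 + 15)/15) = 2.
  m_4 = 15*2 - 15 = 15, d_4 = (285 - 15^2)/15 = 60/15 = 4, a_4 = floor((16 + 15)/4) = 7.
  m_5 = 4*7 - 15 = 13, d_5 = (285 - 13^2)/4 = 116/4 = 29, a_5 = floor((16 + 13)/29) = 1.
  m_6 = 29*1 - 13 = 16, d_6 = (285 - 16^2)/29 = 29/29 = 1, a_6 = floor((16 + 16)/1) = 32.
  m_7 = 1*32 - 16 = 16, d_7 = (285 - 16^2)/1 = 29/1 = 29: (m_7, d_7) = (m_1, d_1) = (16, 29), so from here the quotients repeat a_1, ..., a_6; the period length is 6.
So sqrt(285) = [16; (1, 7, 2, 7, 1, 32)] with period length k = 6.
k is even, so the fundamental solution of x^2 - 285y^2 = 1 is (p_{k-1}, q_{k-1}) = (p_5, q_5); compute convergents through index 5.
Convergents (p_i = a_i*p_{i-1} + p_{i-2}, q_i = a_i*q_{i-1} + q_{i-2} with p_{-2}=0, p_{-1}=1, q_{-2}=1, q_{-1}=0):
  i=0: a_0=16, p_0 = 16*1 + 0 = 16, q_0 = 16*0 + 1 = 1.
  i=1: a_1=1, p_1 = 1*16 + 1 = 17, q_1 = 1*1 + 0 = 1.
  i=2: a_2=7, p_2 = 7*17 + 16 = 135, q_2 = 7*1 + 1 = 8.
  i=3: a_3=2, p_3 = 2*135 + 17 = 287, q_3 = 2*8 + 1 = 17.
  i=4: a_4=7, p_4 = 7*287 + 135 = 2144, q_4 = 7*17 + 8 = 127.
  i=5: a_5=1, p_5 = 1*2144 + 287 = 2431, q_5 = 1*127 + 17 = 144.
Check: 2431^2 - 285*144^2 = 5909761 - 5909760 = 1, so (x, y) = (2431, 144) solves the equation, and by the theorem it is the least positive solution.

(x, y) = (2431, 144)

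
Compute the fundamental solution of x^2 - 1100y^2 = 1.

(x, y) = (199, 6)

First expand sqrt(1100) as a continued fraction. With x_i = (sqrt(1100) + m_i)/d_i and (m_0, d_0) = (0, 1): a_0 = floor(sqrt(1100)) = 33, since 33^2 = 1089 <= 1100 < 1156 = 34^2.
Iterate m_{i+1} = d_i*a_i - m_i, d_{i+1} = (1100 - m_{i+1}^2)/d_i, a_{i+1} = floor((a_0 + m_{i+1})/d_{i+1}):
  m_1 = 1*33 - 0 = 33, d_1 = (1100 - 33^2)/1 = 11/1 = 11, a_1 = floor((33 + 33)/11) = 6.
  m_2 = 11*6 - 33 = 33, d_2 = (1100 - 33^2)/11 = 11/11 = 1, a_2 = floor((33 + 33)/1) = 66.
  m_3 = 1*66 - 33 = 33, d_3 = (1100 - 33^2)/1 = 11/1 = 11: (m_3, d_3) = (m_1, d_1) = (33, 11), so from here the quotients repeat a_1, a_2; the period length is 2.
So sqrt(1100) = [33; (6, 66)] with period length k = 2.
k is even, so the fundamental solution of x^2 - 1100y^2 = 1 is (p_{k-1}, q_{k-1}) = (p_1, q_1); compute convergents through index 1.
Convergents (p_i = a_i*p_{i-1} + p_{i-2}, q_i = a_i*q_{i-1} + q_{i-2} with p_{-2}=0, p_{-1}=1, q_{-2}=1, q_{-1}=0):
  i=0: a_0=33, p_0 = 33*1 + 0 = 33, q_0 = 33*0 + 1 = 1.
  i=1: a_1=6, p_1 = 6*33 + 1 = 199, q_1 = 6*1 + 0 = 6.
Check: 199^2 - 1100*6^2 = 39601 - 39600 = 1, so (x, y) = (199, 6) solves the equation, and by the theorem it is the least positive solution.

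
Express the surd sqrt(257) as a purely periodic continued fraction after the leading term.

Write x_i = (sqrt(257) + m_i)/d_i with (m_0, d_0) = (0, 1). a_0 = floor(sqrt(257)) = 16, since 16^2 = 256 <= 257 < 289 = 17^2.
Iterate m_{i+1} = d_i*a_i - m_i, d_{i+1} = (257 - m_{i+1}^2)/d_i, a_{i+1} = floor((a_0 + m_{i+1})/d_{i+1}):
  m_1 = 1*16 - 0 = 16, d_1 = (257 - 16^2)/1 = 1/1 = 1, a_1 = floor((16 + 16)/1) = 32.
  m_2 = 1*32 - 16 = 16, d_2 = (257 - 16^2)/1 = 1/1 = 1: (m_2, d_2) = (m_1, d_1) = (16, 1), so from here the quotient a_1 repeats; the period length is 1.
Hence the expansion of sqrt(257) is a_0 = 16 followed by the repeating block 32 (period 1).

[16; (32)]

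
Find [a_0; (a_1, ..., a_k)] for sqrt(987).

[31; (2, 2, 2, 62)]

Write x_i = (sqrt(987) + m_i)/d_i with (m_0, d_0) = (0, 1). a_0 = floor(sqrt(987)) = 31, since 31^2 = 961 <= 987 < 1024 = 32^2.
Iterate m_{i+1} = d_i*a_i - m_i, d_{i+1} = (987 - m_{i+1}^2)/d_i, a_{i+1} = floor((a_0 + m_{i+1})/d_{i+1}):
  m_1 = 1*31 - 0 = 31, d_1 = (987 - 31^2)/1 = 26/1 = 26, a_1 = floor((31 + 31)/26) = 2.
  m_2 = 26*2 - 31 = 21, d_2 = (987 - 21^2)/26 = 546/26 = 21, a_2 = floor((31 + 21)/21) = 2.
  m_3 = 21*2 - 21 = 21, d_3 = (987 - 21^2)/21 = 546/21 = 26, a_3 = floor((31 + 21)/26) = 2.
  m_4 = 26*2 - 21 = 31, d_4 = (987 - 31^2)/26 = 26/26 = 1, a_4 = floor((31 + 31)/1) = 62.
  m_5 = 1*62 - 31 = 31, d_5 = (987 - 31^2)/1 = 26/1 = 26: (m_5, d_5) = (m_1, d_1) = (31, 26), so from here the quotients repeat a_1, ..., a_4; the period length is 4.
Hence the expansion of sqrt(987) is a_0 = 31 followed by the repeating block 2, 2, 2, 62 (period 4).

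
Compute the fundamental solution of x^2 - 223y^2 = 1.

First expand sqrt(223) as a continued fraction. With x_i = (sqrt(223) + m_i)/d_i and (m_0, d_0) = (0, 1): a_0 = floor(sqrt(223)) = 14, since 14^2 = 196 <= 223 < 225 = 15^2.
Iterate m_{i+1} = d_i*a_i - m_i, d_{i+1} = (223 - m_{i+1}^2)/d_i, a_{i+1} = floor((a_0 + m_{i+1})/d_{i+1}):
  m_1 = 1*14 - 0 = 14, d_1 = (223 - 14^2)/1 = 27/1 = 27, a_1 = floor((14 + 14)/27) = 1.
  m_2 = 27*1 - 14 = 13, d_2 = (223 - 13^2)/27 = 54/27 = 2, a_2 = floor((14 + 13)/2) = 13.
  m_3 = 2*13 - 13 = 13, d_3 = (223 - 13^2)/2 = 54/2 = 27, a_3 = floor((14 + 13)/27) = 1.
  m_4 = 27*1 - 13 = 14, d_4 = (223 - 14^2)/27 = 27/27 = 1, a_4 = floor((14 + 14)/1) = 28.
  m_5 = 1*28 - 14 = 14, d_5 = (223 - 14^2)/1 = 27/1 = 27: (m_5, d_5) = (m_1, d_1) = (14, 27), so from here the quotients repeat a_1, ..., a_4; the period length is 4.
So sqrt(223) = [14; (1, 13, 1, 28)] with period length k = 4.
k is even, so the fundamental solution of x^2 - 223y^2 = 1 is (p_{k-1}, q_{k-1}) = (p_3, q_3); compute convergents through index 3.
Convergents (p_i = a_i*p_{i-1} + p_{i-2}, q_i = a_i*q_{i-1} + q_{i-2} with p_{-2}=0, p_{-1}=1, q_{-2}=1, q_{-1}=0):
  i=0: a_0=14, p_0 = 14*1 + 0 = 14, q_0 = 14*0 + 1 = 1.
  i=1: a_1=1, p_1 = 1*14 + 1 = 15, q_1 = 1*1 + 0 = 1.
  i=2: a_2=13, p_2 = 13*15 + 14 = 209, q_2 = 13*1 + 1 = 14.
  i=3: a_3=1, p_3 = 1*209 + 15 = 224, q_3 = 1*14 + 1 = 15.
Check: 224^2 - 223*15^2 = 50176 - 50175 = 1, so (x, y) = (224, 15) solves the equation, and by the theorem it is the least positive solution.

(x, y) = (224, 15)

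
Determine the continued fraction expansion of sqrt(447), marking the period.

Write x_i = (sqrt(447) + m_i)/d_i with (m_0, d_0) = (0, 1). a_0 = floor(sqrt(447)) = 21, since 21^2 = 441 <= 447 < 484 = 22^2.
Iterate m_{i+1} = d_i*a_i - m_i, d_{i+1} = (447 - m_{i+1}^2)/d_i, a_{i+1} = floor((a_0 + m_{i+1})/d_{i+1}):
  m_1 = 1*21 - 0 = 21, d_1 = (447 - 21^2)/1 = 6/1 = 6, a_1 = floor((21 + 21)/6) = 7.
  m_2 = 6*7 - 21 = 21, d_2 = (447 - 21^2)/6 = 6/6 = 1, a_2 = floor((21 + 21)/1) = 42.
  m_3 = 1*42 - 21 = 21, d_3 = (447 - 21^2)/1 = 6/1 = 6: (m_3, d_3) = (m_1, d_1) = (21, 6), so from here the quotients repeat a_1, a_2; the period length is 2.
Hence the expansion of sqrt(447) is a_0 = 21 followed by the repeating block 7, 42 (period 2).

[21; (7, 42)]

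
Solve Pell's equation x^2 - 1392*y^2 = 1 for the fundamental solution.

(x, y) = (1567, 42)

First expand sqrt(1392) as a continued fraction. With x_i = (sqrt(1392) + m_i)/d_i and (m_0, d_0) = (0, 1): a_0 = floor(sqrt(1392)) = 37, since 37^2 = 1369 <= 1392 < 1444 = 38^2.
Iterate m_{i+1} = d_i*a_i - m_i, d_{i+1} = (1392 - m_{i+1}^2)/d_i, a_{i+1} = floor((a_0 + m_{i+1})/d_{i+1}):
  m_1 = 1*37 - 0 = 37, d_1 = (1392 - 37^2)/1 = 23/1 = 23, a_1 = floor((37 + 37)/23) = 3.
  m_2 = 23*3 - 37 = 32, d_2 = (1392 - 32^2)/23 = 368/23 = 16, a_2 = floor((37 + 32)/16) = 4.
  m_3 = 16*4 - 32 = 32, d_3 = (1392 - 32^2)/16 = 368/16 = 23, a_3 = floor((37 + 32)/23) = 3.
  m_4 = 23*3 - 32 = 37, d_4 = (1392 - 37^2)/23 = 23/23 = 1, a_4 = floor((37 + 37)/1) = 74.
  m_5 = 1*74 - 37 = 37, d_5 = (1392 - 37^2)/1 = 23/1 = 23: (m_5, d_5) = (m_1, d_1) = (37, 23), so from here the quotients repeat a_1, ..., a_4; the period length is 4.
So sqrt(1392) = [37; (3, 4, 3, 74)] with period length k = 4.
k is even, so the fundamental solution of x^2 - 1392y^2 = 1 is (p_{k-1}, q_{k-1}) = (p_3, q_3); compute convergents through index 3.
Convergents (p_i = a_i*p_{i-1} + p_{i-2}, q_i = a_i*q_{i-1} + q_{i-2} with p_{-2}=0, p_{-1}=1, q_{-2}=1, q_{-1}=0):
  i=0: a_0=37, p_0 = 37*1 + 0 = 37, q_0 = 37*0 + 1 = 1.
  i=1: a_1=3, p_1 = 3*37 + 1 = 112, q_1 = 3*1 + 0 = 3.
  i=2: a_2=4, p_2 = 4*112 + 37 = 485, q_2 = 4*3 + 1 = 13.
  i=3: a_3=3, p_3 = 3*485 + 112 = 1567, q_3 = 3*13 + 3 = 42.
Check: 1567^2 - 1392*42^2 = 2455489 - 2455488 = 1, so (x, y) = (1567, 42) solves the equation, and by the theorem it is the least positive solution.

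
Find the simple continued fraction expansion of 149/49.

[3; 24, 2]

Run the Euclidean algorithm on 149 and 49; the successive quotients are the partial quotients a_0, a_1, ... (each step inverts the fractional part left over by the previous one):
  149 = 3*49 + 2, so a_0 = 3.
  49 = 24*2 + 1, so a_1 = 24.
  2 = 2*1 + 0, so a_2 = 2.
The remainder reaches 0 after 3 divisions, so the expansion has 3 partial quotients, read off in order.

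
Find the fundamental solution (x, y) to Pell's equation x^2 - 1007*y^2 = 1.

(x, y) = (476, 15)

First expand sqrt(1007) as a continued fraction. With x_i = (sqrt(1007) + m_i)/d_i and (m_0, d_0) = (0, 1): a_0 = floor(sqrt(1007)) = 31, since 31^2 = 961 <= 1007 < 1024 = 32^2.
Iterate m_{i+1} = d_i*a_i - m_i, d_{i+1} = (1007 - m_{i+1}^2)/d_i, a_{i+1} = floor((a_0 + m_{i+1})/d_{i+1}):
  m_1 = 1*31 - 0 = 31, d_1 = (1007 - 31^2)/1 = 46/1 = 46, a_1 = floor((31 + 31)/46) = 1.
  m_2 = 46*1 - 31 = 15, d_2 = (1007 - 15^2)/46 = 782/46 = 17, a_2 = floor((31 + 15)/17) = 2.
  m_3 = 17*2 - 15 = 19, d_3 = (1007 - 19^2)/17 = 646/17 = 38, a_3 = floor((31 + 19)/38) = 1.
  m_4 = 38*1 - 19 = 19, d_4 = (1007 - 19^2)/38 = 646/38 = 17, a_4 = floor((31 + 19)/17) = 2.
  m_5 = 17*2 - 19 = 15, d_5 = (1007 - 15^2)/17 = 782/17 = 46, a_5 = floor((31 + 15)/46) = 1.
  m_6 = 46*1 - 15 = 31, d_6 = (1007 - 31^2)/46 = 46/46 = 1, a_6 = floor((31 + 31)/1) = 62.
  m_7 = 1*62 - 31 = 31, d_7 = (1007 - 31^2)/1 = 46/1 = 46: (m_7, d_7) = (m_1, d_1) = (31, 46), so from here the quotients repeat a_1, ..., a_6; the period length is 6.
So sqrt(1007) = [31; (1, 2, 1, 2, 1, 62)] with period length k = 6.
k is even, so the fundamental solution of x^2 - 1007y^2 = 1 is (p_{k-1}, q_{k-1}) = (p_5, q_5); compute convergents through index 5.
Convergents (p_i = a_i*p_{i-1} + p_{i-2}, q_i = a_i*q_{i-1} + q_{i-2} with p_{-2}=0, p_{-1}=1, q_{-2}=1, q_{-1}=0):
  i=0: a_0=31, p_0 = 31*1 + 0 = 31, q_0 = 31*0 + 1 = 1.
  i=1: a_1=1, p_1 = 1*31 + 1 = 32, q_1 = 1*1 + 0 = 1.
  i=2: a_2=2, p_2 = 2*32 + 31 = 95, q_2 = 2*1 + 1 = 3.
  i=3: a_3=1, p_3 = 1*95 + 32 = 127, q_3 = 1*3 + 1 = 4.
  i=4: a_4=2, p_4 = 2*127 + 95 = 349, q_4 = 2*4 + 3 = 11.
  i=5: a_5=1, p_5 = 1*349 + 127 = 476, q_5 = 1*11 + 4 = 15.
Check: 476^2 - 1007*15^2 = 226576 - 226575 = 1, so (x, y) = (476, 15) solves the equation, and by the theorem it is the least positive solution.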